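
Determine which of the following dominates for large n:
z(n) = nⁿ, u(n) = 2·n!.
Comparing growth rates:
Growth-rate hierarchy: log n ≺ any polynomial ≺ any exponential cⁿ (c>1) ≺ n! ≺ nⁿ.
super-exponential nⁿ dominates factorial asymptotically.

z(n) grows faster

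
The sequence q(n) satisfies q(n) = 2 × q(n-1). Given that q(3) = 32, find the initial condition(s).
In general q(n) = 2ⁿ · q(0). At n = 3: q(0) = q(3) / 2^3 = 32 / 8 = 4.

q(0) = 4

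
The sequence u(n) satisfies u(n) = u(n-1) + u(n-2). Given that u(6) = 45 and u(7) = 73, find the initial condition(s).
Work backwards using u(k) = u(k+2) - u(k+1):
u(5) = u(7) - u(6) = 73 - 45 = 28
u(4) = u(6) - u(5) = 45 - 28 = 17
u(3) = u(5) - u(4) = 28 - 17 = 11
u(2) = u(4) - u(3) = 17 - 11 = 6
u(1) = u(3) - u(2) = 11 - 6 = 5
u(0) = u(2) - u(1) = 6 - 5 = 1

u(0) = 1, u(1) = 5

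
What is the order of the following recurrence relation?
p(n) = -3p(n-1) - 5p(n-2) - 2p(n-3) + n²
The order is the largest lag k for which p(n-k) appears. Here the deepest term is p(n-3) (the n² term is non-homogeneous and does not affect the order), so the order is 3.

Order 3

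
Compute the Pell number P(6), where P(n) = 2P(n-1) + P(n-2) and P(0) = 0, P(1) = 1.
Computing the sequence terms:
0, 1, 2, 5, 12, 29, 70

70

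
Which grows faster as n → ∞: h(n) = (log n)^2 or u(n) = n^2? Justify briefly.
Comparing growth rates:
Growth-rate hierarchy: log n ≺ any polynomial ≺ any exponential cⁿ (c>1) ≺ n! ≺ nⁿ.
polynomial degree 2 dominates polylogarithmic (log n)^2 asymptotically.

u(n) grows faster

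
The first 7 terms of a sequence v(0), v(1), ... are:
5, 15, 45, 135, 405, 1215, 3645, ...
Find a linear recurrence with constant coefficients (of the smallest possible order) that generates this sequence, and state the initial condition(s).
Look for the lowest-order linear relation among consecutive terms.
Observation: each term is 3× the previous.
Check at n=2: 3·15 = 45. ✓

v(n) = 3 × v(n-1), v(0) = 5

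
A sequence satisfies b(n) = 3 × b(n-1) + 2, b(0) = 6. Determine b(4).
Computing step by step:
b(0) = 6
b(1) = 3 × 6 + 2 = 20
b(2) = 3 × 20 + 2 = 62
b(3) = 3 × 62 + 2 = 188
b(4) = 3 × 188 + 2 = 566

566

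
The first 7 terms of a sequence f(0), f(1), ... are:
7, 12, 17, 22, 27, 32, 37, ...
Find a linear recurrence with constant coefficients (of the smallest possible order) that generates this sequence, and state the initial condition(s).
Look for the lowest-order linear relation among consecutive terms.
Observation: consecutive differences are constant (= 5).
Check at n=2: 1·12 + 5 = 17. ✓

f(n) = f(n-1) + 5, f(0) = 7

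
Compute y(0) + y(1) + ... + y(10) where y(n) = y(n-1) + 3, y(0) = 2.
Computing the sequence terms: 2, 5, 8, 11, 14, 17, 20, 23, 26, 29, 32
Adding these values together:

187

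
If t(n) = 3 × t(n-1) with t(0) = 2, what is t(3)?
Computing step by step:
t(0) = 2
t(1) = 3 × 2 = 6
t(2) = 3 × 6 = 18
t(3) = 3 × 18 = 54

54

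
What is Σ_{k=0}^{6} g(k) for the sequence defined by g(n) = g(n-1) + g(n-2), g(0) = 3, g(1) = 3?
Computing the sequence terms: 3, 3, 6, 9, 15, 24, 39
Adding these values together:

99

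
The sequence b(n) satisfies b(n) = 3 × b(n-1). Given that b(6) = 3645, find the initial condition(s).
In general b(n) = 3ⁿ · b(0). At n = 6: b(0) = b(6) / 3^6 = 3645 / 729 = 5.

b(0) = 5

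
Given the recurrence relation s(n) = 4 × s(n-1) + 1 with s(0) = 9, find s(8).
Computing step by step:
s(0) = 9
s(1) = 4 × 9 + 1 = 37
s(2) = 4 × 37 + 1 = 149
s(3) = 4 × 149 + 1 = 597
s(4) = 4 × 597 + 1 = 2389
s(5) = 4 × 2389 + 1 = 9557
s(6) = 4 × 9557 + 1 = 38229
s(7) = 4 × 38229 + 1 = 152917
s(8) = 4 × 152917 + 1 = 611669

611669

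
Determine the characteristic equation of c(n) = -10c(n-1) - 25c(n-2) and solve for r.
Substitute c(n) = rⁿ and divide through by rⁿ⁻²: r² + 10r + 25 = 0
Factor: (r + 5)² = 0, so r = -5 (double root).
General solution: c(n) = (A + Bn)·(-5)ⁿ

Characteristic: r² + 10r + 25 = 0, Roots: r = -5 (double root)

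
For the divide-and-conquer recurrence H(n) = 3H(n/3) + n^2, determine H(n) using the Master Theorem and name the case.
Master Theorem template: H(n) = a·H(n/b) + f(n).
Here: a=3, b=3, f(n)=n^2
Compute log_b(a) = log_3(3) = 1.
f(n) = n^2 = Ω(n^(1+ε)) with ε = 1, and the regularity condition holds (a·f(n/b) = (a/b^2)·f(n) with a/b^2 = 3^-1 < 1). Case 3: H(n) = Θ(f(n)) = Θ(n^2).

Case 3: H(n) = Θ(n^2)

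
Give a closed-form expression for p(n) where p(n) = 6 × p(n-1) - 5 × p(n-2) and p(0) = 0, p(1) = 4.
Recurrence: p(n) = 6 × p(n-1) - 5 × p(n-2), initial: p(0) = 0, p(1) = 4.
Characteristic equation: r² - 6r + 5 = 0, which factors as (r - 5)(r - 1) = 0, so r = 5, 1. General solution p(n) = A·5ⁿ + B·1ⁿ. From p(0) = 0: A + B = 0. From p(1) = 4: 5A + 1B = 4. Solving gives A = 1, B = -1.

p(n) = 5ⁿ - 1ⁿ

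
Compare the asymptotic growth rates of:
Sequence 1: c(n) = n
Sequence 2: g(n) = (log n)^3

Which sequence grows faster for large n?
Comparing growth rates:
Growth-rate hierarchy: log n ≺ any polynomial ≺ any exponential cⁿ (c>1) ≺ n! ≺ nⁿ.
polynomial degree 1 dominates polylogarithmic (log n)^3 asymptotically.

c(n) grows faster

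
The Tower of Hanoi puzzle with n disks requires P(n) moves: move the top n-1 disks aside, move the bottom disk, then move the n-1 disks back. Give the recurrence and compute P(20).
Moving n disks = move the top n-1 disks aside (P(n-1) moves) + move the largest disk (1 move) + move the n-1 disks back on top (P(n-1) moves), so P(n) = 2P(n-1) + 1, with P(1) = 1 (a single disk takes one move).
First terms: 1, 3, 7, 15, 31, 63, … — each is one less than a power of 2. Indeed P(n) + 1 = 2(P(n-1) + 1) with P(1) + 1 = 2, so P(n) + 1 = 2ⁿ and P(n) = 2ⁿ - 1.
Hence P(20) = 2^20 - 1 = 1048576 - 1 = 1048575.

P(n) = 2P(n-1) + 1, P(1) = 1; P(20) = 1048575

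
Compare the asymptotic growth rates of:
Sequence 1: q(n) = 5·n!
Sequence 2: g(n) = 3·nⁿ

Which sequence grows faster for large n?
Comparing growth rates:
Growth-rate hierarchy: log n ≺ any polynomial ≺ any exponential cⁿ (c>1) ≺ n! ≺ nⁿ.
super-exponential nⁿ dominates factorial asymptotically.

g(n) grows faster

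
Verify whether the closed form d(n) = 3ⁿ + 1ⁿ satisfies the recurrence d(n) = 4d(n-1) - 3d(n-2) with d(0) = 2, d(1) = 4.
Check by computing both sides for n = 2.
From the recurrence with d(0) = 2, d(1) = 4:
  d(0) = 2, d(1) = 4, d(2) = 10
  so the recurrence gives d(2) = 10.
From the proposed closed form d(n) = 3ⁿ + 1ⁿ:
  d(2) = 10.
Both sides give 10 at n = 2, and the initial condition(s) match, so the closed form is consistent.

Yes, the closed form is correct.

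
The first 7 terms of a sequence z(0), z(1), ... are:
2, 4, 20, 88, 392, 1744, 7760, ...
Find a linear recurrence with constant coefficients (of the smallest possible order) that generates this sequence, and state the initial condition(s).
Look for the lowest-order linear relation among consecutive terms.
Observation: z(n) - 4·z(n-1) - (2)·z(n-2) = 0 holds for the shown terms, and no order-1 relation z(n) = α·z(n-1) + β fits.
Check at n=3: 4·20 + (2)·4 = 88. ✓

z(n) = 4z(n-1) + 2z(n-2), z(0) = 2, z(1) = 4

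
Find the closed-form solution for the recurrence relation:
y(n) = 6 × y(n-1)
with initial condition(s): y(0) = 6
Recurrence: y(n) = 6 × y(n-1), initial: y(0) = 6.
Each term is 6 times the previous, so this is geometric with ratio 6. After n steps: y(n) = y(0)·6ⁿ = 6·6ⁿ.

y(n) = 6·6ⁿ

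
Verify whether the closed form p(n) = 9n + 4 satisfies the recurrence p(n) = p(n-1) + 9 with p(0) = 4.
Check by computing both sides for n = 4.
From the recurrence with p(0) = 4:
  p(0) = 4, p(1) = 13, p(2) = 22, p(3) = 31, p(4) = 40
  so the recurrence gives p(4) = 40.
From the proposed closed form p(n) = 9n + 4:
  p(4) = 40.
Both sides give 40 at n = 4, and the initial condition(s) match, so the closed form is consistent.

Yes, the closed form is correct.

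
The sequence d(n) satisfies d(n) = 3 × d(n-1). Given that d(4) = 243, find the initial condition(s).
In general d(n) = 3ⁿ · d(0). At n = 4: d(0) = d(4) / 3^4 = 243 / 81 = 3.

d(0) = 3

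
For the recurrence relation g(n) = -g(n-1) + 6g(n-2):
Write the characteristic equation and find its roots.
Substitute g(n) = rⁿ and divide through by rⁿ⁻²: r² + r - 6 = 0
Factor: (r + 3)(r - 2) = 0, so r = -3, 2.
General solution: g(n) = A·(-3)ⁿ + B·2ⁿ

Characteristic: r² + r - 6 = 0, Roots: r = -3, 2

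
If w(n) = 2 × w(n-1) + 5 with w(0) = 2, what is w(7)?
Computing step by step:
w(0) = 2
w(1) = 2 × 2 + 5 = 9
w(2) = 2 × 9 + 5 = 23
w(3) = 2 × 23 + 5 = 51
w(4) = 2 × 51 + 5 = 107
w(5) = 2 × 107 + 5 = 219
w(6) = 2 × 219 + 5 = 443
w(7) = 2 × 443 + 5 = 891

891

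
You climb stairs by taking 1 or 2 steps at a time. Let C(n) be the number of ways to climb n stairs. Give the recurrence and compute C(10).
Condition on the size of the last step (1 to 2): before it there were n-1, …, n-2 stairs climbed, and these cases are disjoint, so C(n) = C(n-1) + C(n-2) (Fibonacci-type sequence).
Initial conditions by direct count (compositions of i into parts ≤ 2): C(1) = 1; C(2) = 2.
Iterating the recurrence: C(3) = 3, C(4) = 5, C(5) = 8, C(6) = 13, C(7) = 21, C(8) = 34, C(9) = 55, C(10) = 89.

C(n) = C(n-1) + C(n-2), C(1) = 1, C(2) = 2; C(10) = 89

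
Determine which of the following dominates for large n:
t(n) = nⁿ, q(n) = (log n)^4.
Comparing growth rates:
Growth-rate hierarchy: log n ≺ any polynomial ≺ any exponential cⁿ (c>1) ≺ n! ≺ nⁿ.
super-exponential nⁿ dominates polylogarithmic (log n)^4 asymptotically.

t(n) grows faster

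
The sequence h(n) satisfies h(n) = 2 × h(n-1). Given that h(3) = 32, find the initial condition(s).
In general h(n) = 2ⁿ · h(0). At n = 3: h(0) = h(3) / 2^3 = 32 / 8 = 4.

h(0) = 4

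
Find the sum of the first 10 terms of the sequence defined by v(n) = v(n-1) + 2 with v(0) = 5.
Computing the sequence terms: 5, 7, 9, 11, 13, 15, 17, 19, 21, 23
Adding these values together:

140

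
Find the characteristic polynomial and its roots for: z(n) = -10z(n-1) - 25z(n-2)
Substitute z(n) = rⁿ and divide through by rⁿ⁻²: r² + 10r + 25 = 0
Factor: (r + 5)² = 0, so r = -5 (double root).
General solution: z(n) = (A + Bn)·(-5)ⁿ

Characteristic: r² + 10r + 25 = 0, Roots: r = -5 (double root)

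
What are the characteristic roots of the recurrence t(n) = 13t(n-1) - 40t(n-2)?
Substitute t(n) = rⁿ and divide through by rⁿ⁻²: r² - 13r + 40 = 0
Factor: (r - 5)(r - 8) = 0, so r = 5, 8.
General solution: t(n) = A·5ⁿ + B·8ⁿ

Characteristic: r² - 13r + 40 = 0, Roots: r = 5, 8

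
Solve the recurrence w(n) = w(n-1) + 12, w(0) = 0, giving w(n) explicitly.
Recurrence: w(n) = w(n-1) + 12, initial: w(0) = 0.
Each step adds 12, so w(n) = w(0) + 12n = 12n.

w(n) = 12n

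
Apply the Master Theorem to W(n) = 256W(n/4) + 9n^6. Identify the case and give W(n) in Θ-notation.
Master Theorem template: W(n) = a·W(n/b) + f(n).
Here: a=256, b=4, f(n)=9n^6
Compute log_b(a) = log_4(256) = 4.
f(n) = 9n^6 = Ω(n^(4+ε)) with ε = 2, and the regularity condition holds (a·f(n/b) = (a/b^6)·f(n) with a/b^6 = 4^-2 < 1). Case 3: W(n) = Θ(f(n)) = Θ(n^6).

Case 3: W(n) = Θ(n^6)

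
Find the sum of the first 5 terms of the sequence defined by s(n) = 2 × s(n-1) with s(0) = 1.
Computing the sequence terms: 1, 2, 4, 8, 16
Adding these values together:

31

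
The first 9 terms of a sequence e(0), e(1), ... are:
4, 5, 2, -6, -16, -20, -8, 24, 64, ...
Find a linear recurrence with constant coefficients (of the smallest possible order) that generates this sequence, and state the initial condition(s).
Look for the lowest-order linear relation among consecutive terms.
Observation: e(n) - 2·e(n-1) - (-2)·e(n-2) = 0 holds for the shown terms, and no order-1 relation e(n) = α·e(n-1) + β fits.
Check at n=3: 2·2 + (-2)·5 = -6. ✓

e(n) = 2e(n-1) - 2e(n-2), e(0) = 4, e(1) = 5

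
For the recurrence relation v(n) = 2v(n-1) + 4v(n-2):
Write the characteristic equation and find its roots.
Substitute v(n) = rⁿ and divide through by rⁿ⁻²: r² - 2r - 4 = 0
Discriminant: 2² + 4·4 = 20, not a perfect square, so by the quadratic formula r = (2 ± √20)/2.
General solution: v(n) = A·r₁ⁿ + B·r₂ⁿ where r₁,r₂ = (2 ± √20)/2

Characteristic: r² - 2r - 4 = 0, Roots: r = (2 ± √20)/2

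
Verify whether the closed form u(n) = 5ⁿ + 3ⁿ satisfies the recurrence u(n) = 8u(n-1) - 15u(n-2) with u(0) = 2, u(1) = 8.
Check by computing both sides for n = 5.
From the recurrence with u(0) = 2, u(1) = 8:
  u(0) = 2, u(1) = 8, u(2) = 34, u(3) = 152, u(4) = 706, u(5) = 3368
  so the recurrence gives u(5) = 3368.
From the proposed closed form u(n) = 5ⁿ + 3ⁿ:
  u(5) = 3368.
Both sides give 3368 at n = 5, and the initial condition(s) match, so the closed form is consistent.

Yes, the closed form is correct.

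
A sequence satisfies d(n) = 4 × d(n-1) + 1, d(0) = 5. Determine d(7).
Computing step by step:
d(0) = 5
d(1) = 4 × 5 + 1 = 21
d(2) = 4 × 21 + 1 = 85
d(3) = 4 × 85 + 1 = 341
d(4) = 4 × 341 + 1 = 1365
d(5) = 4 × 1365 + 1 = 5461
d(6) = 4 × 5461 + 1 = 21845
d(7) = 4 × 21845 + 1 = 87381

87381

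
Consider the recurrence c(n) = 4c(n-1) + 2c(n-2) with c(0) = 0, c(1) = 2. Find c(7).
Computing the sequence terms:
0, 2, 8, 36, 160, 712, 3168, 14096

14096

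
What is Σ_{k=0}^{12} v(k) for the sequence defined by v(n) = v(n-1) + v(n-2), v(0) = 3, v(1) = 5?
Computing the sequence terms: 3, 5, 8, 13, 21, 34, 55, 89, 144, 233, 377, 610, 987
Adding these values together:

2579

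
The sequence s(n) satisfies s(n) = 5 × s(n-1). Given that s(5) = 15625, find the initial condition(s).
In general s(n) = 5ⁿ · s(0). At n = 5: s(0) = s(5) / 5^5 = 15625 / 3125 = 5.

s(0) = 5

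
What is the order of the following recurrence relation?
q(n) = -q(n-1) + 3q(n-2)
The order is the largest lag k for which q(n-k) appears. Here the deepest term is q(n-2), so the order is 2.

Order 2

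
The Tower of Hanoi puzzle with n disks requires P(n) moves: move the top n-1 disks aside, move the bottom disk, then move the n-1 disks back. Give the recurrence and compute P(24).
Moving n disks = move the top n-1 disks aside (P(n-1) moves) + move the largest disk (1 move) + move the n-1 disks back on top (P(n-1) moves), so P(n) = 2P(n-1) + 1, with P(1) = 1 (a single disk takes one move).
First terms: 1, 3, 7, 15, 31, 63, … — each is one less than a power of 2. Indeed P(n) + 1 = 2(P(n-1) + 1) with P(1) + 1 = 2, so P(n) + 1 = 2ⁿ and P(n) = 2ⁿ - 1.
Hence P(24) = 2^24 - 1 = 16777216 - 1 = 16777215.

P(n) = 2P(n-1) + 1, P(1) = 1; P(24) = 16777215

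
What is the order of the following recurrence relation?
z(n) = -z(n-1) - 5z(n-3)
The order is the largest lag k for which z(n-k) appears. Here the deepest term is z(n-3), so the order is 3.

Order 3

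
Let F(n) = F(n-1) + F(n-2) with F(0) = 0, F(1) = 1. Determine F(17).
Computing the sequence terms:
0, 1, 1, 2, 3, 5, 8, 13, 21, 34, 55, 89, 144, 233, 377, 610, 987, 1597

1597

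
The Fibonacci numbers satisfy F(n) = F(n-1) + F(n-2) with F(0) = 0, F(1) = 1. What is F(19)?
Computing the sequence terms:
0, 1, 1, 2, 3, 5, 8, 13, 21, 34, 55, 89, 144, 233, 377, 610, 987, 1597, 2584, 4181

4181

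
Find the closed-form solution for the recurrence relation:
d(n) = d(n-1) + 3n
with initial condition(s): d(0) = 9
Recurrence: d(n) = d(n-1) + 3n, initial: d(0) = 9.
Telescoping: d(n) = d(0) + 3·Σᵢ₌₁ⁿ i = 9 + 3·n(n+1)/2.

d(n) = 3·n(n+1)/2 + 9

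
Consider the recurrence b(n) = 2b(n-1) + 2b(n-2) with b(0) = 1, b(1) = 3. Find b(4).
Computing the sequence terms:
1, 3, 8, 22, 60

60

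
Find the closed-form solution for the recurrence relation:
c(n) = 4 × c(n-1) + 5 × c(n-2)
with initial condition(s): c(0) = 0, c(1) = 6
Recurrence: c(n) = 4 × c(n-1) + 5 × c(n-2), initial: c(0) = 0, c(1) = 6.
Characteristic equation: r² - 4r - 5 = 0, which factors as (r - 5)(r + 1) = 0, so r = 5, -1. General solution c(n) = A·5ⁿ + B·(-1)ⁿ. From c(0) = 0: A + B = 0. From c(1) = 6: 5A - 1B = 6. Solving gives A = 1, B = -1.

c(n) = 5ⁿ - (-1)ⁿ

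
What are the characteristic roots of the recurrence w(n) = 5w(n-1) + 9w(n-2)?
Substitute w(n) = rⁿ and divide through by rⁿ⁻²: r² - 5r - 9 = 0
Discriminant: 5² + 4·9 = 61, not a perfect square, so by the quadratic formula r = (5 ± √61)/2.
General solution: w(n) = A·r₁ⁿ + B·r₂ⁿ where r₁,r₂ = (5 ± √61)/2

Characteristic: r² - 5r - 9 = 0, Roots: r = (5 ± √61)/2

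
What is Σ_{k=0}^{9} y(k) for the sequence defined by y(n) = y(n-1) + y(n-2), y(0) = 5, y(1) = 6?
Computing the sequence terms: 5, 6, 11, 17, 28, 45, 73, 118, 191, 309
Adding these values together:

803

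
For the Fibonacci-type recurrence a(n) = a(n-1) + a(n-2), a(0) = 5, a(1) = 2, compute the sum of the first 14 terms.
Computing the sequence terms: 5, 2, 7, 9, 16, 25, 41, 66, 107, 173, 280, 453, 733, 1186
Adding these values together:

3103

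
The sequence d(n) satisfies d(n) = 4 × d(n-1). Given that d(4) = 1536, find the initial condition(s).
In general d(n) = 4ⁿ · d(0). At n = 4: d(0) = d(4) / 4^4 = 1536 / 256 = 6.

d(0) = 6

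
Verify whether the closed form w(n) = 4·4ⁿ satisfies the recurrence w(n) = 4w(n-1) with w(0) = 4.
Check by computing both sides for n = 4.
From the recurrence with w(0) = 4:
  w(0) = 4, w(1) = 16, w(2) = 64, w(3) = 256, w(4) = 1024
  so the recurrence gives w(4) = 1024.
From the proposed closed form w(n) = 4·4ⁿ:
  w(4) = 1024.
Both sides give 1024 at n = 4, and the initial condition(s) match, so the closed form is consistent.

Yes, the closed form is correct.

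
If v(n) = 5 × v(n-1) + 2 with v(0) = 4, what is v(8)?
Computing step by step:
v(0) = 4
v(1) = 5 × 4 + 2 = 22
v(2) = 5 × 22 + 2 = 112
v(3) = 5 × 112 + 2 = 562
v(4) = 5 × 562 + 2 = 2812
v(5) = 5 × 2812 + 2 = 14062
v(6) = 5 × 14062 + 2 = 70312
v(7) = 5 × 70312 + 2 = 351562
v(8) = 5 × 351562 + 2 = 1757812

1757812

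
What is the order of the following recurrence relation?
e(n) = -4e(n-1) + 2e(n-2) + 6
The order is the largest lag k for which e(n-k) appears. Here the deepest term is e(n-2) (the 6 term is non-homogeneous and does not affect the order), so the order is 2.

Order 2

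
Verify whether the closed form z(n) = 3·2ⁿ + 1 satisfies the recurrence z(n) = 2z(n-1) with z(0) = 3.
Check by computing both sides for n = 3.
From the recurrence with z(0) = 3:
  z(0) = 3, z(1) = 6, z(2) = 12, z(3) = 24
  so the recurrence gives z(3) = 24.
From the proposed closed form z(n) = 3·2ⁿ + 1:
  z(3) = 25.
The recurrence gives 24 but the closed form gives 25, so the closed form does not satisfy the recurrence.

No, the closed form is incorrect.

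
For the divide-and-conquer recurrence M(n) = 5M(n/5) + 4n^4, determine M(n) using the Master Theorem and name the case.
Master Theorem template: M(n) = a·M(n/b) + f(n).
Here: a=5, b=5, f(n)=4n^4
Compute log_b(a) = log_5(5) = 1.
f(n) = 4n^4 = Ω(n^(1+ε)) with ε = 3, and the regularity condition holds (a·f(n/b) = (a/b^4)·f(n) with a/b^4 = 5^-3 < 1). Case 3: M(n) = Θ(f(n)) = Θ(n^4).

Case 3: M(n) = Θ(n^4)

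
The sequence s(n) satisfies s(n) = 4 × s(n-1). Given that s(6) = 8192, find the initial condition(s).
In general s(n) = 4ⁿ · s(0). At n = 6: s(0) = s(6) / 4^6 = 8192 / 4096 = 2.

s(0) = 2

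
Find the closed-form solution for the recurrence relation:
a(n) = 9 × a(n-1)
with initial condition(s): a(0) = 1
Recurrence: a(n) = 9 × a(n-1), initial: a(0) = 1.
Each term is 9 times the previous, so this is geometric with ratio 9. After n steps: a(n) = a(0)·9ⁿ = 9ⁿ.

a(n) = 9ⁿ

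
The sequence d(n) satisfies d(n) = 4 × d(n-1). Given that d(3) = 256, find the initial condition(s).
In general d(n) = 4ⁿ · d(0). At n = 3: d(0) = d(3) / 4^3 = 256 / 64 = 4.

d(0) = 4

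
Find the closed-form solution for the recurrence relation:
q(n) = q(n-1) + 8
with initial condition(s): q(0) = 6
Recurrence: q(n) = q(n-1) + 8, initial: q(0) = 6.
Each step adds 8, so q(n) = q(0) + 8n = 8n + 6.

q(n) = 8n + 6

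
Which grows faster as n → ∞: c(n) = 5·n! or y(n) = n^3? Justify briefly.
Comparing growth rates:
Growth-rate hierarchy: log n ≺ any polynomial ≺ any exponential cⁿ (c>1) ≺ n! ≺ nⁿ.
factorial dominates polynomial degree 3 asymptotically.

c(n) grows faster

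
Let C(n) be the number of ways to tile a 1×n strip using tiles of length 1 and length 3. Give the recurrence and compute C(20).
Condition on the last tile: it has length 1 (leaving a 1×(n-1) strip) or length 3 (leaving a 1×(n-3) strip), so C(n) = C(n-1) + C(n-3) (order-3 linear recurrence).
For 0 ≤ i < 3 only unit tiles fit, so C(i) = 1.
Iterating the recurrence: C(3) = 2, C(4) = 3, C(5) = 4, C(6) = 6, C(7) = 9, C(8) = 13, C(9) = 19, C(10) = 28, C(11) = 41, C(12) = 60, C(13) = 88, C(14) = 129, C(15) = 189, C(16) = 277, C(17) = 406, C(18) = 595, C(19) = 872, C(20) = 1278.

C(n) = C(n-1) + C(n-3), with C(i) = 1 for 0 ≤ i < 3; C(20) = 1278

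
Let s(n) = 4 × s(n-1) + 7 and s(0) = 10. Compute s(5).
Computing step by step:
s(0) = 10
s(1) = 4 × 10 + 7 = 47
s(2) = 4 × 47 + 7 = 195
s(3) = 4 × 195 + 7 = 787
s(4) = 4 × 787 + 7 = 3155
s(5) = 4 × 3155 + 7 = 12627

12627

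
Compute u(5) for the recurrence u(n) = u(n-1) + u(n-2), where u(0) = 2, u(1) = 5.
Computing the sequence terms:
2, 5, 7, 12, 19, 31

31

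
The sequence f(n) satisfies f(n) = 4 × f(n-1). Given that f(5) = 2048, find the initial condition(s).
In general f(n) = 4ⁿ · f(0). At n = 5: f(0) = f(5) / 4^5 = 2048 / 1024 = 2.

f(0) = 2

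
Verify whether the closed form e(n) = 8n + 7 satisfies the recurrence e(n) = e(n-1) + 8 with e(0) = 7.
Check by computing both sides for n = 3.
From the recurrence with e(0) = 7:
  e(0) = 7, e(1) = 15, e(2) = 23, e(3) = 31
  so the recurrence gives e(3) = 31.
From the proposed closed form e(n) = 8n + 7:
  e(3) = 31.
Both sides give 31 at n = 3, and the initial condition(s) match, so the closed form is consistent.

Yes, the closed form is correct.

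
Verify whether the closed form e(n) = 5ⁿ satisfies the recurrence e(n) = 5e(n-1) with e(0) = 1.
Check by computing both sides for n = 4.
From the recurrence with e(0) = 1:
  e(0) = 1, e(1) = 5, e(2) = 25, e(3) = 125, e(4) = 625
  so the recurrence gives e(4) = 625.
From the proposed closed form e(n) = 5ⁿ:
  e(4) = 625.
Both sides give 625 at n = 4, and the initial condition(s) match, so the closed form is consistent.

Yes, the closed form is correct.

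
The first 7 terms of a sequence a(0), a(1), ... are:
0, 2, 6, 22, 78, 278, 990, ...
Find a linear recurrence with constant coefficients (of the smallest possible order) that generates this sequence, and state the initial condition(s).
Look for the lowest-order linear relation among consecutive terms.
Observation: a(n) - 3·a(n-1) - (2)·a(n-2) = 0 holds for the shown terms, and no order-1 relation a(n) = α·a(n-1) + β fits.
Check at n=3: 3·6 + (2)·2 = 22. ✓

a(n) = 3a(n-1) + 2a(n-2), a(0) = 0, a(1) = 2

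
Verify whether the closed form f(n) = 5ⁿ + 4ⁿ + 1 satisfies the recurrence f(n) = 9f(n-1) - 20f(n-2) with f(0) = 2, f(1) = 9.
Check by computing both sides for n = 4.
From the recurrence with f(0) = 2, f(1) = 9:
  f(0) = 2, f(1) = 9, f(2) = 41, f(3) = 189, f(4) = 881
  so the recurrence gives f(4) = 881.
From the proposed closed form f(n) = 5ⁿ + 4ⁿ + 1:
  f(4) = 882.
The recurrence gives 881 but the closed form gives 882, so the closed form does not satisfy the recurrence.

No, the closed form is incorrect.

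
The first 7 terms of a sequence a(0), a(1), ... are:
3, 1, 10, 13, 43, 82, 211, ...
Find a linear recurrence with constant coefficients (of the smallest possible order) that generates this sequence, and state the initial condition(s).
Look for the lowest-order linear relation among consecutive terms.
Observation: a(n) - 1·a(n-1) - (3)·a(n-2) = 0 holds for the shown terms, and no order-1 relation a(n) = α·a(n-1) + β fits.
Check at n=3: 1·10 + (3)·1 = 13. ✓

a(n) = a(n-1) + 3a(n-2), a(0) = 3, a(1) = 1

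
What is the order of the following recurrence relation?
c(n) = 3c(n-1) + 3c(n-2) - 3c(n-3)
The order is the largest lag k for which c(n-k) appears. Here the deepest term is c(n-3), so the order is 3.

Order 3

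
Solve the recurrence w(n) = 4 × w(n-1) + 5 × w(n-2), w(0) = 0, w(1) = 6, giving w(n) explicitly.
Recurrence: w(n) = 4 × w(n-1) + 5 × w(n-2), initial: w(0) = 0, w(1) = 6.
Characteristic equation: r² - 4r - 5 = 0, which factors as (r - 5)(r + 1) = 0, so r = 5, -1. General solution w(n) = A·5ⁿ + B·(-1)ⁿ. From w(0) = 0: A + B = 0. From w(1) = 6: 5A - 1B = 6. Solving gives A = 1, B = -1.

w(n) = 5ⁿ - (-1)ⁿ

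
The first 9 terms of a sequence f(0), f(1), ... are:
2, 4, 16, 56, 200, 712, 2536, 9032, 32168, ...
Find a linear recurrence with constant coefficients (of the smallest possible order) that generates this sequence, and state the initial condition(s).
Look for the lowest-order linear relation among consecutive terms.
Observation: f(n) - 3·f(n-1) - (2)·f(n-2) = 0 holds for the shown terms, and no order-1 relation f(n) = α·f(n-1) + β fits.
Check at n=3: 3·16 + (2)·4 = 56. ✓

f(n) = 3f(n-1) + 2f(n-2), f(0) = 2, f(1) = 4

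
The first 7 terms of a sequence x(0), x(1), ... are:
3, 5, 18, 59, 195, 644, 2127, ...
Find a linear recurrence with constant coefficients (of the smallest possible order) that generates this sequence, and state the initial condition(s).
Look for the lowest-order linear relation among consecutive terms.
Observation: x(n) - 3·x(n-1) - (1)·x(n-2) = 0 holds for the shown terms, and no order-1 relation x(n) = α·x(n-1) + β fits.
Check at n=3: 3·18 + (1)·5 = 59. ✓

x(n) = 3x(n-1) + x(n-2), x(0) = 3, x(1) = 5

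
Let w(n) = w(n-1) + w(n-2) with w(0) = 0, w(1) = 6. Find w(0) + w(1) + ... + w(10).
Computing the sequence terms: 0, 6, 6, 12, 18, 30, 48, 78, 126, 204, 330
Adding these values together:

858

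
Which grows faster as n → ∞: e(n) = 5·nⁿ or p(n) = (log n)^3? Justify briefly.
Comparing growth rates:
Growth-rate hierarchy: log n ≺ any polynomial ≺ any exponential cⁿ (c>1) ≺ n! ≺ nⁿ.
super-exponential nⁿ dominates polylogarithmic (log n)^3 asymptotically.

e(n) grows faster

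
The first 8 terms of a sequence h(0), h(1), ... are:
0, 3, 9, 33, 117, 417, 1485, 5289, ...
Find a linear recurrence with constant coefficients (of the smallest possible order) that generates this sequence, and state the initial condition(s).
Look for the lowest-order linear relation among consecutive terms.
Observation: h(n) - 3·h(n-1) - (2)·h(n-2) = 0 holds for the shown terms, and no order-1 relation h(n) = α·h(n-1) + β fits.
Check at n=3: 3·9 + (2)·3 = 33. ✓

h(n) = 3h(n-1) + 2h(n-2), h(0) = 0, h(1) = 3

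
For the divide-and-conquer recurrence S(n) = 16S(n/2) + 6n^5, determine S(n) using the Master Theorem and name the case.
Master Theorem template: S(n) = a·S(n/b) + f(n).
Here: a=16, b=2, f(n)=6n^5
Compute log_b(a) = log_2(16) = 4.
f(n) = 6n^5 = Ω(n^(4+ε)) with ε = 1, and the regularity condition holds (a·f(n/b) = (a/b^5)·f(n) with a/b^5 = 2^-1 < 1). Case 3: S(n) = Θ(f(n)) = Θ(n^5).

Case 3: S(n) = Θ(n^5)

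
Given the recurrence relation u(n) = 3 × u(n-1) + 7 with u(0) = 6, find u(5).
Computing step by step:
u(0) = 6
u(1) = 3 × 6 + 7 = 25
u(2) = 3 × 25 + 7 = 82
u(3) = 3 × 82 + 7 = 253
u(4) = 3 × 253 + 7 = 766
u(5) = 3 × 766 + 7 = 2305

2305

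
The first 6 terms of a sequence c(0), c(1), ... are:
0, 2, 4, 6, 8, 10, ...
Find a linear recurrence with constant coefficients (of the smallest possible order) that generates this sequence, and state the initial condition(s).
Look for the lowest-order linear relation among consecutive terms.
Observation: consecutive differences are constant (= 2).
Check at n=2: 1·2 + 2 = 4. ✓

c(n) = c(n-1) + 2, c(0) = 0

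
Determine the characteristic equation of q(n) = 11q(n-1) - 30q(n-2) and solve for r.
Substitute q(n) = rⁿ and divide through by rⁿ⁻²: r² - 11r + 30 = 0
Factor: (r - 5)(r - 6) = 0, so r = 5, 6.
General solution: q(n) = A·5ⁿ + B·6ⁿ

Characteristic: r² - 11r + 30 = 0, Roots: r = 5, 6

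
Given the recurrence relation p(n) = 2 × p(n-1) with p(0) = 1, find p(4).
Computing step by step:
p(0) = 1
p(1) = 2 × 1 = 2
p(2) = 2 × 2 = 4
p(3) = 2 × 4 = 8
p(4) = 2 × 8 = 16

16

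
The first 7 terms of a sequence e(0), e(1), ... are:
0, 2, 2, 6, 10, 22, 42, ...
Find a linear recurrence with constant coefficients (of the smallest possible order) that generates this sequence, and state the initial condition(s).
Look for the lowest-order linear relation among consecutive terms.
Observation: e(n) - 1·e(n-1) - (2)·e(n-2) = 0 holds for the shown terms, and no order-1 relation e(n) = α·e(n-1) + β fits.
Check at n=3: 1·2 + (2)·2 = 6. ✓

e(n) = e(n-1) + 2e(n-2), e(0) = 0, e(1) = 2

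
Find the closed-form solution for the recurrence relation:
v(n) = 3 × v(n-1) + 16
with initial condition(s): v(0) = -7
Recurrence: v(n) = 3 × v(n-1) + 16, initial: v(0) = -7.
Try v(n) = A·3ⁿ + C. Substituting: A·3ⁿ + C = 3(A·3ⁿ⁻¹ + C) + 16 = A·3ⁿ + 3C + 16, so C = 3C + 16, giving C = -8. Then v(0) = A - 8 = -7 gives A = 1.

v(n) = 3ⁿ - 8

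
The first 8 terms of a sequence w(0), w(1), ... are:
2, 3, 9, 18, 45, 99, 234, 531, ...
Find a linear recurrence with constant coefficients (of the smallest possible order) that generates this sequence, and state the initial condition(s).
Look for the lowest-order linear relation among consecutive terms.
Observation: w(n) - 1·w(n-1) - (3)·w(n-2) = 0 holds for the shown terms, and no order-1 relation w(n) = α·w(n-1) + β fits.
Check at n=3: 1·9 + (3)·3 = 18. ✓

w(n) = w(n-1) + 3w(n-2), w(0) = 2, w(1) = 3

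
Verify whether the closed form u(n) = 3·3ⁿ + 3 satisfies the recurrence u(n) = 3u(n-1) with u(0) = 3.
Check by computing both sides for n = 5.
From the recurrence with u(0) = 3:
  u(0) = 3, u(1) = 9, u(2) = 27, u(3) = 81, u(4) = 243, u(5) = 729
  so the recurrence gives u(5) = 729.
From the proposed closed form u(n) = 3·3ⁿ + 3:
  u(5) = 732.
The recurrence gives 729 but the closed form gives 732, so the closed form does not satisfy the recurrence.

No, the closed form is incorrect.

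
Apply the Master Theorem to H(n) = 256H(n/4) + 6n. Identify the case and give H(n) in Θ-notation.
Master Theorem template: H(n) = a·H(n/b) + f(n).
Here: a=256, b=4, f(n)=6n
Compute log_b(a) = log_4(256) = 4.
f(n) = 6n = O(n^(4-ε)) with ε = 3. Case 1: H(n) = Θ(n^log_b(a)) = Θ(n^4).

Case 1: H(n) = Θ(n^4)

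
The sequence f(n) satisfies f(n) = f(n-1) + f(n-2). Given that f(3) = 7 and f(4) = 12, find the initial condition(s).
Work backwards using f(k) = f(k+2) - f(k+1):
f(2) = f(4) - f(3) = 12 - 7 = 5
f(1) = f(3) - f(2) = 7 - 5 = 2
f(0) = f(2) - f(1) = 5 - 2 = 3

f(0) = 3, f(1) = 2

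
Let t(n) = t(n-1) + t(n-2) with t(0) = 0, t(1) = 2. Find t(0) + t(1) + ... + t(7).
Computing the sequence terms: 0, 2, 2, 4, 6, 10, 16, 26
Adding these values together:

66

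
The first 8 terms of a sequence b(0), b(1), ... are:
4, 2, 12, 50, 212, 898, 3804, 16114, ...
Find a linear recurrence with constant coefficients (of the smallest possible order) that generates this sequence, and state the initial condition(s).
Look for the lowest-order linear relation among consecutive terms.
Observation: b(n) - 4·b(n-1) - (1)·b(n-2) = 0 holds for the shown terms, and no order-1 relation b(n) = α·b(n-1) + β fits.
Check at n=3: 4·12 + (1)·2 = 50. ✓

b(n) = 4b(n-1) + b(n-2), b(0) = 4, b(1) = 2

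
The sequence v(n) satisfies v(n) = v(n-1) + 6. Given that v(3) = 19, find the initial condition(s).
v(3) = v(0) + 3·6, so v(0) = 19 - 18 = 1.

v(0) = 1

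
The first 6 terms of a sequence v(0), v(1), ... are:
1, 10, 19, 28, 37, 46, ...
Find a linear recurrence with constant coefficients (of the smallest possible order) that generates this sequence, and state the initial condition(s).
Look for the lowest-order linear relation among consecutive terms.
Observation: consecutive differences are constant (= 9).
Check at n=2: 1·10 + 9 = 19. ✓

v(n) = v(n-1) + 9, v(0) = 1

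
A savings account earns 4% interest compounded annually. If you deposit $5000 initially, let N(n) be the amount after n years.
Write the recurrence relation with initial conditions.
Each year the balance grows by 4%, i.e. is multiplied by 1 + 4/100 = 1.04, so N(n) = 1.04 × N(n-1). The initial deposit gives N(0) = 5000.
Unrolling gives the closed form N(n) = 5000 × (1.04)ⁿ.

N(n) = 1.04 × N(n-1), N(0) = 5000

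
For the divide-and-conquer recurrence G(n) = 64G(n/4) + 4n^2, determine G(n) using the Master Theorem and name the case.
Master Theorem template: G(n) = a·G(n/b) + f(n).
Here: a=64, b=4, f(n)=4n^2
Compute log_b(a) = log_4(64) = 3.
f(n) = 4n^2 = O(n^(3-ε)) with ε = 1. Case 1: G(n) = Θ(n^log_b(a)) = Θ(n^3).

Case 1: G(n) = Θ(n^3)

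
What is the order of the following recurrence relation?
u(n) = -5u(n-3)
The order is the largest lag k for which u(n-k) appears. Here the deepest term is u(n-3), so the order is 3.

Order 3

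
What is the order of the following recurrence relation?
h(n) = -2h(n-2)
The order is the largest lag k for which h(n-k) appears. Here the deepest term is h(n-2), so the order is 2.

Order 2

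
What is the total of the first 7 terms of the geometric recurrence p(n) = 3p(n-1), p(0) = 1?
Computing the sequence terms: 1, 3, 9, 27, 81, 243, 729
Adding these values together:

1093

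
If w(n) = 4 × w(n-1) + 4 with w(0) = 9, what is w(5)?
Computing step by step:
w(0) = 9
w(1) = 4 × 9 + 4 = 40
w(2) = 4 × 40 + 4 = 164
w(3) = 4 × 164 + 4 = 660
w(4) = 4 × 660 + 4 = 2644
w(5) = 4 × 2644 + 4 = 10580

10580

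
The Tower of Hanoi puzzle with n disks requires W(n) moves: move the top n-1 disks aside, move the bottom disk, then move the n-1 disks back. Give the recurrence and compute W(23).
Moving n disks = move the top n-1 disks aside (W(n-1) moves) + move the largest disk (1 move) + move the n-1 disks back on top (W(n-1) moves), so W(n) = 2W(n-1) + 1, with W(1) = 1 (a single disk takes one move).
First terms: 1, 3, 7, 15, 31, 63, … — each is one less than a power of 2. Indeed W(n) + 1 = 2(W(n-1) + 1) with W(1) + 1 = 2, so W(n) + 1 = 2ⁿ and W(n) = 2ⁿ - 1.
Hence W(23) = 2^23 - 1 = 8388608 - 1 = 8388607.

W(n) = 2W(n-1) + 1, W(1) = 1; W(23) = 8388607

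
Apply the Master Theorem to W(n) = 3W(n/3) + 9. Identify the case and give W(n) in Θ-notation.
Master Theorem template: W(n) = a·W(n/b) + f(n).
Here: a=3, b=3, f(n)=9
Compute log_b(a) = log_3(3) = 1.
f(n) = 9 = O(n^(1-ε)) with ε = 1. Case 1: W(n) = Θ(n^log_b(a)) = Θ(n).

Case 1: W(n) = Θ(n)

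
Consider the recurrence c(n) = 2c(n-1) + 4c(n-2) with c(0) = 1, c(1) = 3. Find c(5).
Computing the sequence terms:
1, 3, 10, 32, 104, 336

336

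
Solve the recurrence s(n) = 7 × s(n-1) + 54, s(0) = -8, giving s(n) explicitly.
Recurrence: s(n) = 7 × s(n-1) + 54, initial: s(0) = -8.
Try s(n) = A·7ⁿ + C. Substituting: A·7ⁿ + C = 7(A·7ⁿ⁻¹ + C) + 54 = A·7ⁿ + 7C + 54, so C = 7C + 54, giving C = -9. Then s(0) = A - 9 = -8 gives A = 1.

s(n) = 7ⁿ - 9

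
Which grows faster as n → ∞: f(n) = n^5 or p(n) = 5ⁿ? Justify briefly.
Comparing growth rates:
Growth-rate hierarchy: log n ≺ any polynomial ≺ any exponential cⁿ (c>1) ≺ n! ≺ nⁿ.
exponential base 5 dominates polynomial degree 5 asymptotically.

p(n) grows faster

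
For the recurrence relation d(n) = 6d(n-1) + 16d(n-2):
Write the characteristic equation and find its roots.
Substitute d(n) = rⁿ and divide through by rⁿ⁻²: r² - 6r - 16 = 0
Factor: (r - 8)(r + 2) = 0, so r = 8, -2.
General solution: d(n) = A·8ⁿ + B·(-2)ⁿ

Characteristic: r² - 6r - 16 = 0, Roots: r = 8, -2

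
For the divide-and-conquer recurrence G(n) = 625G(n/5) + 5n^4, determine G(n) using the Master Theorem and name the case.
Master Theorem template: G(n) = a·G(n/b) + f(n).
Here: a=625, b=5, f(n)=5n^4
Compute log_b(a) = log_5(625) = 4.
f(n) = 5n^4 = Θ(n^4). Case 2: G(n) = Θ(n^4 log n).

Case 2: G(n) = Θ(n^4 log n)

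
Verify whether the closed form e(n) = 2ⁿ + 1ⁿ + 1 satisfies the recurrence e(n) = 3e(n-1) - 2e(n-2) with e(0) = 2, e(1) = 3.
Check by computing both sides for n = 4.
From the recurrence with e(0) = 2, e(1) = 3:
  e(0) = 2, e(1) = 3, e(2) = 5, e(3) = 9, e(4) = 17
  so the recurrence gives e(4) = 17.
From the proposed closed form e(n) = 2ⁿ + 1ⁿ + 1:
  e(4) = 18.
The recurrence gives 17 but the closed form gives 18, so the closed form does not satisfy the recurrence.

No, the closed form is incorrect.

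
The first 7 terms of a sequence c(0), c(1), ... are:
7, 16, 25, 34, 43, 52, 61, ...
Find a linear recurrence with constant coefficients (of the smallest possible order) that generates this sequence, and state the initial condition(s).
Look for the lowest-order linear relation among consecutive terms.
Observation: consecutive differences are constant (= 9).
Check at n=2: 1·16 + 9 = 25. ✓

c(n) = c(n-1) + 9, c(0) = 7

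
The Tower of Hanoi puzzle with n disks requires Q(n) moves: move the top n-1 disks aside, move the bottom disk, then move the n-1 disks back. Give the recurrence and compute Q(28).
Moving n disks = move the top n-1 disks aside (Q(n-1) moves) + move the largest disk (1 move) + move the n-1 disks back on top (Q(n-1) moves), so Q(n) = 2Q(n-1) + 1, with Q(1) = 1 (a single disk takes one move).
First terms: 1, 3, 7, 15, 31, 63, … — each is one less than a power of 2. Indeed Q(n) + 1 = 2(Q(n-1) + 1) with Q(1) + 1 = 2, so Q(n) + 1 = 2ⁿ and Q(n) = 2ⁿ - 1.
Hence Q(28) = 2^28 - 1 = 268435456 - 1 = 268435455.

Q(n) = 2Q(n-1) + 1, Q(1) = 1; Q(28) = 268435455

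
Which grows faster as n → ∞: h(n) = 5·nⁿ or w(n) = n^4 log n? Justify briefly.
Comparing growth rates:
Growth-rate hierarchy: log n ≺ any polynomial ≺ any exponential cⁿ (c>1) ≺ n! ≺ nⁿ.
super-exponential nⁿ dominates polynomial degree 4 (with log factor) asymptotically.

h(n) grows faster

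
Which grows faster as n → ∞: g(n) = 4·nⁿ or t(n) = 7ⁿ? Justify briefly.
Comparing growth rates:
Growth-rate hierarchy: log n ≺ any polynomial ≺ any exponential cⁿ (c>1) ≺ n! ≺ nⁿ.
super-exponential nⁿ dominates exponential base 7 asymptotically.

g(n) grows faster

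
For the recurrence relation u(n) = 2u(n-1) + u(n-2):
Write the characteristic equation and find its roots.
Substitute u(n) = rⁿ and divide through by rⁿ⁻²: r² - 2r - 1 = 0
Discriminant: 2² + 4·1 = 8, not a perfect square, so by the quadratic formula r = (2 ± √8)/2.
General solution: u(n) = A·r₁ⁿ + B·r₂ⁿ where r₁,r₂ = (2 ± √8)/2

Characteristic: r² - 2r - 1 = 0, Roots: r = (2 ± √8)/2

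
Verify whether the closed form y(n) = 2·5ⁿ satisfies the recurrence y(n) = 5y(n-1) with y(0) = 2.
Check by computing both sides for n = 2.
From the recurrence with y(0) = 2:
  y(0) = 2, y(1) = 10, y(2) = 50
  so the recurrence gives y(2) = 50.
From the proposed closed form y(n) = 2·5ⁿ:
  y(2) = 50.
Both sides give 50 at n = 2, and the initial condition(s) match, so the closed form is consistent.

Yes, the closed form is correct.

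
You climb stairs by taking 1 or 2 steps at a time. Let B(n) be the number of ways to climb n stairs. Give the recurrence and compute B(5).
Condition on the size of the last step (1 to 2): before it there were n-1, …, n-2 stairs climbed, and these cases are disjoint, so B(n) = B(n-1) + B(n-2) (Fibonacci-type sequence).
Initial conditions by direct count (compositions of i into parts ≤ 2): B(1) = 1; B(2) = 2.
Iterating the recurrence: B(3) = 3, B(4) = 5, B(5) = 8.

B(n) = B(n-1) + B(n-2), B(1) = 1, B(2) = 2; B(5) = 8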